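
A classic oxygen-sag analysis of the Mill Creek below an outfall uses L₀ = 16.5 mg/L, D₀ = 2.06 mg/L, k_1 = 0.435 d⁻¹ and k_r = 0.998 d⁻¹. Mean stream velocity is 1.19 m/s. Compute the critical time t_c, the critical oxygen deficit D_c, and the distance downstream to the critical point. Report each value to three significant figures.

t_c ≈ 1.16 d; D_c ≈ 4.34 mg/L; x_c ≈ 119 km

With k_r/k_1 = 2.294 and 1 − D₀(k_r−k_1)/(k_1 L₀) = 0.8384,
t_c = ln(2.294 × 0.8384) / (0.998 − 0.435) = ln(1.924) / 0.5630 = 0.6542/0.5630 = 1.162 d.
L(t_c) = L₀ e^(−k_1 t_c) = 16.5 × 0.6032 = 9.953 mg/L, and at the critical point k_r D_c = k_1 L, so D_c = (0.435/0.998) × 9.953 = 4.338 mg/L.
x_c = v t_c = 1.19 m/s × 1.162 d × 86400 s/d = 119500 m ≈ 119 km.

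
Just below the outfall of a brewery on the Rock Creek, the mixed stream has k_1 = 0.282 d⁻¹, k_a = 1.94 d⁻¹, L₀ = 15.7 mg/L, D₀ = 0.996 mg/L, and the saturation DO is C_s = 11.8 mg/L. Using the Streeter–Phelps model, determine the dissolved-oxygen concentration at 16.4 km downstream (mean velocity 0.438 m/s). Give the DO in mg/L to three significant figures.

DO ≈ 10.2 mg/L

Travel time t = x/v = 16.4 km / (0.438 m/s) = 16400 m / 0.438 m/s = 37440 s = 0.4334 d.
k_1 L₀/(k_a−k_1) = 0.282×15.7/(1.94−0.282) = 4.427/1.658 = 2.670 mg/L.
e^(−k_1 t) = e^(−0.282×0.4334) = 0.8850; e^(−k_a t) = e^(−1.94×0.4334) = 0.4314.
D = 2.670 × (0.8850 − 0.4314) + 0.996 × 0.4314 = 1.211 + 0.4297 = 1.641 mg/L.
DO = C_s − D = 11.8 − 1.641 = 10.16 mg/L.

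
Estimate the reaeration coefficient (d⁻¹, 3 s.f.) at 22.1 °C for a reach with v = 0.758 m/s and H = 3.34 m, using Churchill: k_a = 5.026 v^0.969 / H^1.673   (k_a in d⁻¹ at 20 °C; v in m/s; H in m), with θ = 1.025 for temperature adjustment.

k_a(20) = 5.026 × 0.758^0.969 / 3.34^1.673 = 5.026 × 0.7645 / 7.520 = 0.5110 d⁻¹.
k_a(22.1) = 0.5110 × 1.025^(22.1−20) = 0.5110 × 1.053 = 0.5382 d⁻¹.

k_a ≈ 0.538 d⁻¹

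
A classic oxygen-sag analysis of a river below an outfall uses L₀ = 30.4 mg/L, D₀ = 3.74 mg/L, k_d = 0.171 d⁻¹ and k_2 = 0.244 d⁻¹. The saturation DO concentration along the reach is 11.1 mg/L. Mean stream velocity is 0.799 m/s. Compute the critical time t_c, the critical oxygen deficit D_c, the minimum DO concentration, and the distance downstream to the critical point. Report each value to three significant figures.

t_c ≈ 4.13 d; D_c ≈ 10.5 mg/L; min DO ≈ 0.588 mg/L; x_c ≈ 285 km

With k_2/k_d = 1.427 and 1 − D₀(k_2−k_d)/(k_d L₀) = 0.9475,
t_c = ln(1.427 × 0.9475) / (0.244 − 0.171) = ln(1.352) / 0.07300 = 0.3016/0.07300 = 4.131 d.
D_c = (k_d/k_2) L₀ e^(−k_d t_c) = (0.171/0.244) × 30.4 × e^(−0.171×4.131) = 0.7008 × 30.4 × 0.4934 = 10.51 mg/L.
Minimum DO = C_s − D_c = 11.1 − 10.51 = 0.5876 mg/L.
x_c = v t_c = 0.799 m/s × 4.131 d × 86400 s/d = 285200 m ≈ 285 km.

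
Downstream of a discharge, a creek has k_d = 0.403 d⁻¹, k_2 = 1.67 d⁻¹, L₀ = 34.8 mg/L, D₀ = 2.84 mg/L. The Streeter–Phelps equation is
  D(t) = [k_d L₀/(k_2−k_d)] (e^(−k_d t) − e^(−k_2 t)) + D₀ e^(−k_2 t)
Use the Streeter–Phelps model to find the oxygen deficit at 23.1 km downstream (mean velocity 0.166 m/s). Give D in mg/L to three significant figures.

Travel time t = x/v = 23.1 km / (0.166 m/s) = 23100 m / 0.166 m/s = 139200 s = 1.611 d.
k_d L₀/(k_2−k_d) = 0.403×34.8/(1.67−0.403) = 14.02/1.267 = 11.07 mg/L.
e^(−k_d t) = e^(−0.403×1.611) = 0.5225; e^(−k_2 t) = e^(−1.67×1.611) = 0.06790.
D = 11.07 × (0.5225 − 0.06790) + 2.84 × 0.06790 = 5.032 + 0.1928 = 5.225 mg/L.

D ≈ 5.23 mg/L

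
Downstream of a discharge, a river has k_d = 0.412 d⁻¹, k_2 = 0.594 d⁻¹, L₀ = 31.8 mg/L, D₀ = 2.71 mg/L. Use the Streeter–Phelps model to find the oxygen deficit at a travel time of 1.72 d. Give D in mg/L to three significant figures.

D ≈ 10.5 mg/L

k_d L₀/(k_2−k_d) = 0.412×31.8/(0.594−0.412) = 13.10/0.1820 = 71.99 mg/L.
e^(−k_d t) = e^(−0.412×1.720) = 0.4923; e^(−k_2 t) = e^(−0.594×1.720) = 0.3600.
D = 71.99 × (0.4923 − 0.3600) + 2.71 × 0.3600 = 9.526 + 0.9756 = 10.50 mg/L.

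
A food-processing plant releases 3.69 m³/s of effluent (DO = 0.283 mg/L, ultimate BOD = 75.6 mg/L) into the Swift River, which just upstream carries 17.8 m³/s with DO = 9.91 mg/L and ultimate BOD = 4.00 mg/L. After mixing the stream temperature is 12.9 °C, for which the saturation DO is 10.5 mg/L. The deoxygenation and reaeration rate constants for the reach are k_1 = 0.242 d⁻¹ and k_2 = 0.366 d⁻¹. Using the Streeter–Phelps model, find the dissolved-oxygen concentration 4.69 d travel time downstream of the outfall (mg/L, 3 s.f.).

Mixed DO = (17.8×9.91 + 3.69×0.283)/(17.8+3.69) = 177.4/21.49 = 8.257 mg/L.
Mixed L₀ = (17.8×4.00 + 3.69×75.6)/(21.49) = 350.2/21.49 = 16.29 mg/L.
Initial deficit D₀ = C_s − DO₀ = 10.5 − 8.257 = 2.243 mg/L.
D(4.69) = [0.242×16.29/(0.366−0.242)](e^(−0.242×4.69) − e^(−0.366×4.69)) + 2.243 e^(−0.366×4.69)
= 31.80 × (0.3214 − 0.1797) + 2.243 × 0.1797 = 4.910 mg/L.
DO = 10.5 − 4.910 = 5.590 mg/L.

DO ≈ 5.59 mg/L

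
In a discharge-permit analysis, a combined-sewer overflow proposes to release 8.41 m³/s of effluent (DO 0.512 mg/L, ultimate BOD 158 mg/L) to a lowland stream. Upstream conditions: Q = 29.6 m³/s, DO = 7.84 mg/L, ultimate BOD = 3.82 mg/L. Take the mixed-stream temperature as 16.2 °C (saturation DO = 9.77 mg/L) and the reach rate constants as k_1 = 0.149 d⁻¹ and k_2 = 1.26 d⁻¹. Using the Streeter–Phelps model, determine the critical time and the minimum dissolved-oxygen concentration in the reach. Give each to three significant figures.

Mixed DO = (29.6×7.84 + 8.41×0.512)/(29.6+8.41) = 236.4/38.01 = 6.219 mg/L.
Mixed L₀ = (29.6×3.82 + 8.41×158)/(38.01) = 1442/38.01 = 37.93 mg/L.
Initial deficit D₀ = C_s − DO₀ = 9.77 − 6.219 = 3.551 mg/L.
t_c = (1/1.111) ln[(1.26/0.149)(1 − 3.551×1.111/(0.149×37.93))] = 0.9001 × ln(2.553) = 0.8437 d.
D_c = (0.149/1.26) × 37.93 × e^(−0.149×0.8437) = 0.1183 × 37.93 × 0.8819 = 3.956 mg/L.
Minimum DO = 9.77 − 3.956 = 5.814 mg/L.

t_c ≈ 0.844 d; minimum DO ≈ 5.81 mg/L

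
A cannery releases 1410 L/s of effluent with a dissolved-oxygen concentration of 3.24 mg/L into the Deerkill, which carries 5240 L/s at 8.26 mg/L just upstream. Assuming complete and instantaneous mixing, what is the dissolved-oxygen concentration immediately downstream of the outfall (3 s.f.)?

7.20 mg/L

Flow-weighted mixing: C = (Q_r C_r + Q_w C_w)/(Q_r + Q_w)
= (5240×8.26 + 1410×3.24)/(5240 + 1410) = 47850/6650 = 7.196 mg/L.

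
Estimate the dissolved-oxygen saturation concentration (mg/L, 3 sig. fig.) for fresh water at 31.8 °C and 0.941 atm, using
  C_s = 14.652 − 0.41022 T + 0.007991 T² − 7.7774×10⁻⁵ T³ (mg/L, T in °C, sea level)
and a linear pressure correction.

C_s ≈ 6.76 mg/L

At sea level: C_s = 14.652 − 0.41022×31.8 + 0.007991×31.8² − 7.7774×10⁻⁵×31.8³ = 7.187 mg/L.
Pressure correction: C_s' = 7.187 × 0.941 = 6.763 mg/L.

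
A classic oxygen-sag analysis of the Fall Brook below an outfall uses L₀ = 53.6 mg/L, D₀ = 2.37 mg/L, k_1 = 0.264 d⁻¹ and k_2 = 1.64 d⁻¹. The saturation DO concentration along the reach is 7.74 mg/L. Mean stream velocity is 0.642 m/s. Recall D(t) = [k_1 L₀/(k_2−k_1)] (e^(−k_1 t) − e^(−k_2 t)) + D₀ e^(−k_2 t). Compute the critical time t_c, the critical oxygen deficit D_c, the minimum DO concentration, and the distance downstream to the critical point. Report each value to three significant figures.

At the critical point dD/dt = 0, so k_1 L₀ e^(−k_1 t) = k_2 D. Substituting D(t) from the Streeter–Phelps equation and solving for t gives
t_c = ln[(k_2/k_1)(1 − D₀(k_2−k_1)/(k_1 L₀))] / (k_2−k_1).
Here k_2−k_1 = 1.376 d⁻¹ and 1 − D₀(k_2−k_1)/(k_1 L₀) = 1 − 2.37×1.376/(0.264×53.6) = 0.7695, so
t_c = ln(6.212 × 0.7695) / 1.376 = 1.565 / 1.376 = 1.137 d.
D_c = (k_1/k_2) L₀ e^(−k_1 t_c) = (0.264/1.64) × 53.6 × e^(−0.264×1.137) = 0.1610 × 53.6 × 0.7407 = 6.391 mg/L.
Minimum DO = C_s − D_c = 7.74 − 6.391 = 1.349 mg/L.
x_c = v t_c = 0.642 m/s × 1.137 d × 86400 s/d = 63070 m ≈ 63.1 km.

t_c ≈ 1.14 d; D_c ≈ 6.39 mg/L; min DO ≈ 1.35 mg/L; x_c ≈ 63.1 km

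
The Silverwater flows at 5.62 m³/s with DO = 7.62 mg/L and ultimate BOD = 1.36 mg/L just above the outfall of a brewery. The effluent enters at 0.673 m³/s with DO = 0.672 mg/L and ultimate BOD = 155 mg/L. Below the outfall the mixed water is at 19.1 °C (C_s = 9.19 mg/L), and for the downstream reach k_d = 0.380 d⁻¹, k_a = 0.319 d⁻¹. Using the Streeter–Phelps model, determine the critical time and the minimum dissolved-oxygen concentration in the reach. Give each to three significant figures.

Mixed DO = (5.62×7.62 + 0.673×0.672)/(5.62+0.673) = 43.28/6.293 = 6.877 mg/L.
Mixed L₀ = (5.62×1.36 + 0.673×155)/(6.293) = 112.0/6.293 = 17.79 mg/L.
Initial deficit D₀ = C_s − DO₀ = 9.19 − 6.877 = 2.313 mg/L.
t_c = (1/-0.06100) ln[(0.319/0.380)(1 − 2.313×-0.06100/(0.380×17.79))] = -16.39 × ln(0.8570) = 2.530 d.
D_c = (0.380/0.319) × 17.79 × e^(−0.380×2.530) = 1.191 × 17.79 × 0.3824 = 8.104 mg/L.
Minimum DO = 9.19 − 8.104 = 1.086 mg/L.

t_c ≈ 2.53 d; minimum DO ≈ 1.09 mg/L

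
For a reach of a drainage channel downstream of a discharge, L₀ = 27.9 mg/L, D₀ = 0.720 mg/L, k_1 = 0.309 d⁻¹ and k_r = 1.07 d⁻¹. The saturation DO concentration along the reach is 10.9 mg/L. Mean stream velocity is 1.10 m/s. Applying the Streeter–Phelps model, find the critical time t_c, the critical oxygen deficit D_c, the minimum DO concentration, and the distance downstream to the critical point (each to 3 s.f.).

At the critical point dD/dt = 0, so k_1 L₀ e^(−k_1 t) = k_r D. Substituting D(t) from the Streeter–Phelps equation and solving for t gives
t_c = ln[(k_r/k_1)(1 − D₀(k_r−k_1)/(k_1 L₀))] / (k_r−k_1).
Here k_r−k_1 = 0.7610 d⁻¹ and 1 − D₀(k_r−k_1)/(k_1 L₀) = 1 − 0.720×0.7610/(0.309×27.9) = 0.9364, so
t_c = ln(3.463 × 0.9364) / 0.7610 = 1.176 / 0.7610 = 1.546 d.
D_c = (k_1/k_r) L₀ e^(−k_1 t_c) = (0.309/1.07) × 27.9 × e^(−0.309×1.546) = 0.2888 × 27.9 × 0.6202 = 4.997 mg/L.
Minimum DO = C_s − D_c = 10.9 − 4.997 = 5.903 mg/L.
x_c = v t_c = 1.10 m/s × 1.546 d × 86400 s/d = 146900 m ≈ 147 km.

t_c ≈ 1.55 d; D_c ≈ 5.00 mg/L; min DO ≈ 5.90 mg/L; x_c ≈ 147 km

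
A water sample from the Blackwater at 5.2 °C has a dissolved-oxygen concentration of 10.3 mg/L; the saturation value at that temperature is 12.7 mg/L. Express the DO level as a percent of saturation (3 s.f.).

% saturation = C/C_s × 100 = 10.3/12.7 × 100 = 81.1 %.

81.1 % saturation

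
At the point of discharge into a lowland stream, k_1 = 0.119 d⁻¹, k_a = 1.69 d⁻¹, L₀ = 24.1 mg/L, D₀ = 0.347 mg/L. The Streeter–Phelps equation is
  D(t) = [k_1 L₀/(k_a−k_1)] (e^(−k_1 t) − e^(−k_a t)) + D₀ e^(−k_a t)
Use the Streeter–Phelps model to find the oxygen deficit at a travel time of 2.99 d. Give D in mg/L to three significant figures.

k_1 L₀/(k_a−k_1) = 0.119×24.1/(1.69−0.119) = 2.868/1.571 = 1.826 mg/L.
e^(−k_1 t) = e^(−0.119×2.990) = 0.7006; e^(−k_a t) = e^(−1.69×2.990) = 0.006389.
D = 1.826 × (0.7006 − 0.006389) + 0.347 × 0.006389 = 1.267 + 0.002217 = 1.270 mg/L.

D ≈ 1.27 mg/L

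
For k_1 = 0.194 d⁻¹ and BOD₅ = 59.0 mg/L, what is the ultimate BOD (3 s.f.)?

BOD₅ = L₀(1 − e^(−5k_1)) ⇒ L₀ = BOD₅ / (1 − e^(−5×0.194))
= 59.0 / (1 − 0.3791) = 59.0 / 0.6209 = 95.02 mg/L.

L₀ ≈ 95.0 mg/L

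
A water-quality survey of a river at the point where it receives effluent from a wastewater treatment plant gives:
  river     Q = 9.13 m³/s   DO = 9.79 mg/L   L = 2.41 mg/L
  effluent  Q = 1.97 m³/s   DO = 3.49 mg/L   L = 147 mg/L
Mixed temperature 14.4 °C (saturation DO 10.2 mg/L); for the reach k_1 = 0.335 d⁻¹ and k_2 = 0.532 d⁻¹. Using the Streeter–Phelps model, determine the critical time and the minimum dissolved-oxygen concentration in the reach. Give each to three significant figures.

t_c ≈ 2.18 d; minimum DO ≈ 1.69 mg/L

Mixed DO = (9.13×9.79 + 1.97×3.49)/(9.13+1.97) = 96.26/11.10 = 8.672 mg/L.
Mixed L₀ = (9.13×2.41 + 1.97×147)/(11.10) = 311.6/11.10 = 28.07 mg/L.
Initial deficit D₀ = C_s − DO₀ = 10.2 − 8.672 = 1.528 mg/L.
t_c = (1/0.1970) ln[(0.532/0.335)(1 − 1.528×0.1970/(0.335×28.07))] = 5.076 × ln(1.537) = 2.183 d.
D_c = (0.335/0.532) × 28.07 × e^(−0.335×2.183) = 0.6297 × 28.07 × 0.4813 = 8.508 mg/L.
Minimum DO = 10.2 − 8.508 = 1.692 mg/L.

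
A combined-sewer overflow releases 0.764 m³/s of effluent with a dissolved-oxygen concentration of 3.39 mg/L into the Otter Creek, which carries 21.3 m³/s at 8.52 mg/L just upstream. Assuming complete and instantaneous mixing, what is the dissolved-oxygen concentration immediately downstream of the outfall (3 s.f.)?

Flow-weighted mixing: C = (Q_r C_r + Q_w C_w)/(Q_r + Q_w)
= (21.3×8.52 + 0.764×3.39)/(21.3 + 0.764) = 184.1/22.06 = 8.342 mg/L.

8.34 mg/L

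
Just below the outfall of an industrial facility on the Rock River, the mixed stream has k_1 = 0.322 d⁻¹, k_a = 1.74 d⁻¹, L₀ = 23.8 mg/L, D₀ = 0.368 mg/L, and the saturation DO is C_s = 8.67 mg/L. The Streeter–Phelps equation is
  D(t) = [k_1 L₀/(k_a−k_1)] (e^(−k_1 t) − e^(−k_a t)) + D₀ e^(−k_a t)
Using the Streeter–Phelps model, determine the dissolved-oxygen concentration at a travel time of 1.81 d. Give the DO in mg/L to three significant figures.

k_1 L₀/(k_a−k_1) = 0.322×23.8/(1.74−0.322) = 7.664/1.418 = 5.405 mg/L.
e^(−k_1 t) = e^(−0.322×1.810) = 0.5583; e^(−k_a t) = e^(−1.74×1.810) = 0.04288.
D = 5.405 × (0.5583 − 0.04288) + 0.368 × 0.04288 = 2.786 + 0.01578 = 2.802 mg/L.
DO = C_s − D = 8.67 − 2.802 = 5.868 mg/L.

DO ≈ 5.87 mg/L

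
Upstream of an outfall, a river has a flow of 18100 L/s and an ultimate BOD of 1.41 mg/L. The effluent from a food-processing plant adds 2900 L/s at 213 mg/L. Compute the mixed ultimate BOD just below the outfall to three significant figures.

Flow-weighted mixing: C = (Q_r C_r + Q_w C_w)/(Q_r + Q_w)
= (18100×1.41 + 2900×213)/(18100 + 2900) = 643200/21000 = 30.63 mg/L.

30.6 mg/L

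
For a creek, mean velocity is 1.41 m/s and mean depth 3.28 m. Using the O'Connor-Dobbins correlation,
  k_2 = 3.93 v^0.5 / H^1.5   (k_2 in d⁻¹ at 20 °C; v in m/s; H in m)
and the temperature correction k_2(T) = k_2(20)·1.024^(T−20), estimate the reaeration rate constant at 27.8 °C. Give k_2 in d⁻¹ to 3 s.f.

k_2 ≈ 0.945 d⁻¹

k_2(20) = 3.93 × 1.41^0.5 / 3.28^1.5 = 3.93 × 1.187 / 5.940 = 0.7856 d⁻¹.
k_2(27.8) = 0.7856 × 1.024^(27.8−20) = 0.7856 × 1.203 = 0.9452 d⁻¹.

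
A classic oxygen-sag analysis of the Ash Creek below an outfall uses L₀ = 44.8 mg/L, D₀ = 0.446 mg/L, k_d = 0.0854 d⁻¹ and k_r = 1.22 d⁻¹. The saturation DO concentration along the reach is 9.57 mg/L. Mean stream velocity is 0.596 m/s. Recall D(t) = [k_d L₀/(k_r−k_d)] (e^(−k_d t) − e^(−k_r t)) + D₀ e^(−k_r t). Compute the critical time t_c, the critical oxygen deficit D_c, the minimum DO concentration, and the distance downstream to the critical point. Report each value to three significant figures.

t_c ≈ 2.22 d; D_c ≈ 2.59 mg/L; min DO ≈ 6.98 mg/L; x_c ≈ 114 km

At the critical point dD/dt = 0, so k_d L₀ e^(−k_d t) = k_r D. Substituting D(t) from the Streeter–Phelps equation and solving for t gives
t_c = ln[(k_r/k_d)(1 − D₀(k_r−k_d)/(k_d L₀))] / (k_r−k_d).
Here k_r−k_d = 1.135 d⁻¹ and 1 − D₀(k_r−k_d)/(k_d L₀) = 1 − 0.446×1.135/(0.0854×44.8) = 0.8677, so
t_c = ln(14.29 × 0.8677) / 1.135 = 2.517 / 1.135 = 2.219 d.
L(t_c) = L₀ e^(−k_d t_c) = 44.8 × 0.8274 = 37.07 mg/L, and at the critical point k_r D_c = k_d L, so D_c = (0.0854/1.22) × 37.07 = 2.595 mg/L.
Minimum DO = C_s − D_c = 9.57 − 2.595 = 6.975 mg/L.
x_c = v t_c = 0.596 m/s × 2.219 d × 86400 s/d = 114300 m ≈ 114 km.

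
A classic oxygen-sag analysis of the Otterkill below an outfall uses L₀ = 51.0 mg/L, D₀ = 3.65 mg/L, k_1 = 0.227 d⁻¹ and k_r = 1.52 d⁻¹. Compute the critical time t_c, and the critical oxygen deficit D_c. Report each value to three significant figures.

t_c = [1/(k_r−k_1)] ln[(k_r/k_1)(1 − D₀(k_r−k_1)/(k_1 L₀))]
= [1/(1.52−0.227)] ln[(1.52/0.227)(1 − 3.65×1.293/(0.227×51.0))]
= (1/1.293) ln[6.696 × 0.5923] = 0.7734 × ln(3.966) = 0.7734 × 1.378 = 1.066 d.
L(t_c) = L₀ e^(−k_1 t_c) = 51.0 × 0.7851 = 40.04 mg/L, and at the critical point k_r D_c = k_1 L, so D_c = (0.227/1.52) × 40.04 = 5.980 mg/L.

t_c ≈ 1.07 d; D_c ≈ 5.98 mg/L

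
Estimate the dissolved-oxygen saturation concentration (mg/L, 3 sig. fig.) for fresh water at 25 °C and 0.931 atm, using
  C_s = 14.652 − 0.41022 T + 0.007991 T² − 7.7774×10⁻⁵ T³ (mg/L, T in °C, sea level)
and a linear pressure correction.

C_s ≈ 7.61 mg/L

At sea level: C_s = 14.652 − 0.41022×25 + 0.007991×25² − 7.7774×10⁻⁵×25³ = 8.176 mg/L.
Pressure correction: C_s' = 8.176 × 0.931 = 7.612 mg/L.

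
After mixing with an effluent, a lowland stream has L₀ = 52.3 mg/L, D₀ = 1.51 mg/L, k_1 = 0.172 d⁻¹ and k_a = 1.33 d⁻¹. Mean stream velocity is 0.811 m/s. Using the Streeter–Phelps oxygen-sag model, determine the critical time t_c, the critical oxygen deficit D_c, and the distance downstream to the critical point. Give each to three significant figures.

t_c ≈ 1.58 d; D_c ≈ 5.15 mg/L; x_c ≈ 111 km

t_c = [1/(k_a−k_1)] ln[(k_a/k_1)(1 − D₀(k_a−k_1)/(k_1 L₀))]
= [1/(1.33−0.172)] ln[(1.33/0.172)(1 − 1.51×1.158/(0.172×52.3))]
= (1/1.158) ln[7.733 × 0.8056] = 0.8636 × ln(6.229) = 0.8636 × 1.829 = 1.580 d.
L(t_c) = L₀ e^(−k_1 t_c) = 52.3 × 0.7621 = 39.86 mg/L, and at the critical point k_a D_c = k_1 L, so D_c = (0.172/1.33) × 39.86 = 5.154 mg/L.
x_c = v t_c = 0.811 m/s × 1.580 d × 86400 s/d = 110700 m ≈ 111 km.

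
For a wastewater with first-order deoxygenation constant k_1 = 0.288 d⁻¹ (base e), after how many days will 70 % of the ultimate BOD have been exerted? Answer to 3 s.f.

t ≈ 4.18 d

y/L₀ = 1 − e^(−k_1 t) = 0.70 ⇒ e^(−k_1 t) = 0.300
t = −ln(0.300) / 0.288 = 1.204 / 0.288 = 4.180 d.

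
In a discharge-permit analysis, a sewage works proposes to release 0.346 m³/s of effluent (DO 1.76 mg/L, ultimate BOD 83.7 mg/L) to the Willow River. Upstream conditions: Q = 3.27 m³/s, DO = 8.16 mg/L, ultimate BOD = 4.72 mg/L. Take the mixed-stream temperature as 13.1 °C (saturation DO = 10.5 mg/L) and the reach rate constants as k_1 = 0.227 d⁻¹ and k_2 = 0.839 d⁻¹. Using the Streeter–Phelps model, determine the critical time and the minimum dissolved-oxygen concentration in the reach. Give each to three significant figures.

t_c ≈ 0.428 d; minimum DO ≈ 7.49 mg/L

Mixed DO = (3.27×8.16 + 0.346×1.76)/(3.27+0.346) = 27.29/3.616 = 7.548 mg/L.
Mixed L₀ = (3.27×4.72 + 0.346×83.7)/(3.616) = 44.39/3.616 = 12.28 mg/L.
Initial deficit D₀ = C_s − DO₀ = 10.5 − 7.548 = 2.952 mg/L.
t_c = (1/0.6120) ln[(0.839/0.227)(1 − 2.952×0.6120/(0.227×12.28))] = 1.634 × ln(1.300) = 0.4284 d.
D_c = (0.227/0.839) × 12.28 × e^(−0.227×0.4284) = 0.2706 × 12.28 × 0.9073 = 3.014 mg/L.
Minimum DO = 10.5 − 3.014 = 7.486 mg/L.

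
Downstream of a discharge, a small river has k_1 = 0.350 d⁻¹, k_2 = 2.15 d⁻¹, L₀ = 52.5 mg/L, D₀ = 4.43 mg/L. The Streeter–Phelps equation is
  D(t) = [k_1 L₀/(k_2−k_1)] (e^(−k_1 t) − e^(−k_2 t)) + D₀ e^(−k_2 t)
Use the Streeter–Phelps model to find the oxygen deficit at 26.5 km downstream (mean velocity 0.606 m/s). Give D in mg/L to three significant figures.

Travel time t = x/v = 26.5 km / (0.606 m/s) = 26500 m / 0.606 m/s = 43730 s = 0.5061 d.
k_1 L₀/(k_2−k_1) = 0.350×52.5/(2.15−0.350) = 18.38/1.800 = 10.21 mg/L.
e^(−k_1 t) = e^(−0.350×0.5061) = 0.8377; e^(−k_2 t) = e^(−2.15×0.5061) = 0.3368.
D = 10.21 × (0.8377 − 0.3368) + 4.43 × 0.3368 = 5.113 + 1.492 = 6.605 mg/L.

D ≈ 6.60 mg/L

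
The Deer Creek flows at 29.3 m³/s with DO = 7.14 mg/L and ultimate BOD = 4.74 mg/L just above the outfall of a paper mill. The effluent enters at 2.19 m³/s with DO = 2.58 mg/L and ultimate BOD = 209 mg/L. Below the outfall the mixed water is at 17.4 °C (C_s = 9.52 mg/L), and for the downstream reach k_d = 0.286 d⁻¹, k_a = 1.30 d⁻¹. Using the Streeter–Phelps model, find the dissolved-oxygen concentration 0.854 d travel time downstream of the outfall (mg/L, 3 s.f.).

Mixed DO = (29.3×7.14 + 2.19×2.58)/(29.3+2.19) = 214.9/31.49 = 6.823 mg/L.
Mixed L₀ = (29.3×4.74 + 2.19×209)/(31.49) = 596.6/31.49 = 18.95 mg/L.
Initial deficit D₀ = C_s − DO₀ = 9.52 − 6.823 = 2.697 mg/L.
D(0.854) = [0.286×18.95/(1.30−0.286)](e^(−0.286×0.854) − e^(−1.30×0.854)) + 2.697 e^(−1.30×0.854)
= 5.344 × (0.7833 − 0.3295) + 2.697 × 0.3295 = 3.314 mg/L.
DO = 9.52 − 3.314 = 6.206 mg/L.

DO ≈ 6.21 mg/L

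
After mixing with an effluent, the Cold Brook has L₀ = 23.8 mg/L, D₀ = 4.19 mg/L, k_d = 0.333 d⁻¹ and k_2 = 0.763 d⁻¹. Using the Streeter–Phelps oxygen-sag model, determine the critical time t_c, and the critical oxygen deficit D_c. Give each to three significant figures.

t_c ≈ 1.33 d; D_c ≈ 6.67 mg/L

t_c = [1/(k_2−k_d)] ln[(k_2/k_d)(1 − D₀(k_2−k_d)/(k_d L₀))]
= [1/(0.763−0.333)] ln[(0.763/0.333)(1 − 4.19×0.4300/(0.333×23.8))]
= (1/0.4300) ln[2.291 × 0.7727] = 2.326 × ln(1.770) = 2.326 × 0.5712 = 1.328 d.
L(t_c) = L₀ e^(−k_d t_c) = 23.8 × 0.6425 = 15.29 mg/L, and at the critical point k_2 D_c = k_d L, so D_c = (0.333/0.763) × 15.29 = 6.674 mg/L.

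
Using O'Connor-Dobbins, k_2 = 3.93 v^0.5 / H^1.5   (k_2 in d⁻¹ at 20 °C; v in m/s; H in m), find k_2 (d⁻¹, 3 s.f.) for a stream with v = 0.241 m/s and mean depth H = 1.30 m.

k_2 = 3.93 × 0.241^0.5 / 1.30^1.5 = 3.93 × 0.4909 / 1.482 = 1.302 d⁻¹.

k_2 ≈ 1.30 d⁻¹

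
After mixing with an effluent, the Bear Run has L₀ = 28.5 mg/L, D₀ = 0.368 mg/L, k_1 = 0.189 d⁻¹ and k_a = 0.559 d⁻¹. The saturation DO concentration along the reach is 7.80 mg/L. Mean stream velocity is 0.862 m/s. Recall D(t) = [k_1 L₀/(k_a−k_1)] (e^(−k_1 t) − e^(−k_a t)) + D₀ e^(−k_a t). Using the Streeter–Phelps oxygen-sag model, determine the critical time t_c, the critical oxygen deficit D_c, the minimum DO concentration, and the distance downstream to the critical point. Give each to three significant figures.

At the critical point dD/dt = 0, so k_1 L₀ e^(−k_1 t) = k_a D. Substituting D(t) from the Streeter–Phelps equation and solving for t gives
t_c = ln[(k_a/k_1)(1 − D₀(k_a−k_1)/(k_1 L₀))] / (k_a−k_1).
Here k_a−k_1 = 0.3700 d⁻¹ and 1 − D₀(k_a−k_1)/(k_1 L₀) = 1 − 0.368×0.3700/(0.189×28.5) = 0.9747, so
t_c = ln(2.958 × 0.9747) / 0.3700 = 1.059 / 0.3700 = 2.862 d.
D_c = (k_1/k_a) L₀ e^(−k_1 t_c) = (0.189/0.559) × 28.5 × e^(−0.189×2.862) = 0.3381 × 28.5 × 0.5823 = 5.611 mg/L.
Minimum DO = C_s − D_c = 7.80 − 5.611 = 2.189 mg/L.
x_c = v t_c = 0.862 m/s × 2.862 d × 86400 s/d = 213100 m ≈ 213 km.

t_c ≈ 2.86 d; D_c ≈ 5.61 mg/L; min DO ≈ 2.19 mg/L; x_c ≈ 213 km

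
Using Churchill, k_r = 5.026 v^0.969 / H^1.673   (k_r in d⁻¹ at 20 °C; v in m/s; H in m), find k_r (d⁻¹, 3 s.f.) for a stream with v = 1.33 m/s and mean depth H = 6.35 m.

k_r ≈ 0.301 d⁻¹

k_r = 5.026 × 1.33^0.969 / 6.35^1.673 = 5.026 × 1.318 / 22.03 = 0.3007 d⁻¹.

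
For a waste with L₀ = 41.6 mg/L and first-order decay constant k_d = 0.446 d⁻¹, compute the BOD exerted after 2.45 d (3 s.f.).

y_t = L₀(1 − e^(−k_d t)) = 41.6 × (1 − e^(−0.446×2.45))
= 41.6 × (1 − 0.3353) = 41.6 × 0.6647 = 27.65 mg/L.

y ≈ 27.7 mg/L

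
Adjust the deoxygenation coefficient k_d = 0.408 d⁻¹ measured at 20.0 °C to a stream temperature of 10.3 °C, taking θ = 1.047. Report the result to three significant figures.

k_d(T₂) = k_d(T₁) · θ^(T₂−T₁) = 0.408 × 1.047^(10.3−20.0)
= 0.408 × 1.047^-9.70 = 0.408 × 0.6405 = 0.2613 d⁻¹.

k_d ≈ 0.261 d⁻¹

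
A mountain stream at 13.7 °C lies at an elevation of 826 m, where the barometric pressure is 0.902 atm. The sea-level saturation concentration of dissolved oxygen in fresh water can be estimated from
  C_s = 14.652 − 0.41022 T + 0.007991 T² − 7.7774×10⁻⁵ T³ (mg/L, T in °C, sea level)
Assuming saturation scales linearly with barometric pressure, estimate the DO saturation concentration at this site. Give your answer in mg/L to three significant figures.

At sea level: C_s = 14.652 − 0.41022×13.7 + 0.007991×13.7² − 7.7774×10⁻⁵×13.7³ = 10.33 mg/L.
Pressure correction: C_s' = 10.33 × 0.902 = 9.319 mg/L.

C_s ≈ 9.32 mg/L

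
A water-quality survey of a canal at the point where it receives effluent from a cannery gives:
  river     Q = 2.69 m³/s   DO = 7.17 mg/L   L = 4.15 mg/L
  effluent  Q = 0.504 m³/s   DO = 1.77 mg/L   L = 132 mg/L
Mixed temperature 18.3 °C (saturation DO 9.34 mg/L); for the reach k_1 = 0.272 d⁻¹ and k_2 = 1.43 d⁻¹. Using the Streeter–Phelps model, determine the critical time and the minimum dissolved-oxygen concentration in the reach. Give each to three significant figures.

t_c ≈ 0.783 d; minimum DO ≈ 5.60 mg/L

Mixed DO = (2.69×7.17 + 0.504×1.77)/(2.69+0.504) = 20.18/3.194 = 6.318 mg/L.
Mixed L₀ = (2.69×4.15 + 0.504×132)/(3.194) = 77.69/3.194 = 24.32 mg/L.
Initial deficit D₀ = C_s − DO₀ = 9.34 − 6.318 = 3.022 mg/L.
t_c = (1/1.158) ln[(1.43/0.272)(1 − 3.022×1.158/(0.272×24.32))] = 0.8636 × ln(2.477) = 0.7831 d.
D_c = (0.272/1.43) × 24.32 × e^(−0.272×0.7831) = 0.1902 × 24.32 × 0.8081 = 3.739 mg/L.
Minimum DO = 9.34 − 3.739 = 5.601 mg/L.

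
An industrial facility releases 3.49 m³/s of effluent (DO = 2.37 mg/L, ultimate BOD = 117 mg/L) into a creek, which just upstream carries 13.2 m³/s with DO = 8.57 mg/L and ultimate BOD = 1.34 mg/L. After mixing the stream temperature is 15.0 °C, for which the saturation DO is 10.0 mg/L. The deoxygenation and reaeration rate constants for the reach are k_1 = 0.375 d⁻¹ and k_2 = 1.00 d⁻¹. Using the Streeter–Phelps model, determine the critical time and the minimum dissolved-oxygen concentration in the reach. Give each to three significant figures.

t_c ≈ 1.26 d; minimum DO ≈ 4.02 mg/L

Mixed DO = (13.2×8.57 + 3.49×2.37)/(13.2+3.49) = 121.4/16.69 = 7.274 mg/L.
Mixed L₀ = (13.2×1.34 + 3.49×117)/(16.69) = 426.0/16.69 = 25.53 mg/L.
Initial deficit D₀ = C_s − DO₀ = 10.0 − 7.274 = 2.726 mg/L.
t_c = (1/0.6250) ln[(1.00/0.375)(1 − 2.726×0.6250/(0.375×25.53))] = 1.600 × ln(2.192) = 1.256 d.
D_c = (0.375/1.00) × 25.53 × e^(−0.375×1.256) = 0.3750 × 25.53 × 0.6245 = 5.977 mg/L.
Minimum DO = 10.0 − 5.977 = 4.023 mg/L.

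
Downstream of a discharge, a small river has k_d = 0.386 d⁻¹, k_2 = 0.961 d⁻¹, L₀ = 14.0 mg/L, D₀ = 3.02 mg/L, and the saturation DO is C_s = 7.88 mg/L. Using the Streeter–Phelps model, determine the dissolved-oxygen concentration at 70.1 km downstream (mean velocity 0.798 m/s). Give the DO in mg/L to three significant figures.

DO ≈ 3.93 mg/L

Travel time t = x/v = 70.1 km / (0.798 m/s) = 70100 m / 0.798 m/s = 87840 s = 1.017 d.
k_d L₀/(k_2−k_d) = 0.386×14.0/(0.961−0.386) = 5.404/0.5750 = 9.398 mg/L.
e^(−k_d t) = e^(−0.386×1.017) = 0.6754; e^(−k_2 t) = e^(−0.961×1.017) = 0.3764.
D = 9.398 × (0.6754 − 0.3764) + 3.02 × 0.3764 = 2.810 + 1.137 = 3.947 mg/L.
DO = C_s − D = 7.88 − 3.947 = 3.933 mg/L.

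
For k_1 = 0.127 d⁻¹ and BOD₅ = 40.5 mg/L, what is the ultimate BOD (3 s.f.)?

L₀ ≈ 86.2 mg/L

BOD₅ = L₀(1 − e^(−5k_1)) ⇒ L₀ = BOD₅ / (1 − e^(−5×0.127))
= 40.5 / (1 − 0.5299) = 40.5 / 0.4701 = 86.16 mg/L.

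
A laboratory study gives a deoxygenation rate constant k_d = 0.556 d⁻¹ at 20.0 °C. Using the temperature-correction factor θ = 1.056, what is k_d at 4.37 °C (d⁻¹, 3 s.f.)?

k_d(T₂) = k_d(T₁) · θ^(T₂−T₁) = 0.556 × 1.056^(4.37−20.0)
= 0.556 × 1.056^-15.6 = 0.556 × 0.4267 = 0.2373 d⁻¹.

k_d ≈ 0.237 d⁻¹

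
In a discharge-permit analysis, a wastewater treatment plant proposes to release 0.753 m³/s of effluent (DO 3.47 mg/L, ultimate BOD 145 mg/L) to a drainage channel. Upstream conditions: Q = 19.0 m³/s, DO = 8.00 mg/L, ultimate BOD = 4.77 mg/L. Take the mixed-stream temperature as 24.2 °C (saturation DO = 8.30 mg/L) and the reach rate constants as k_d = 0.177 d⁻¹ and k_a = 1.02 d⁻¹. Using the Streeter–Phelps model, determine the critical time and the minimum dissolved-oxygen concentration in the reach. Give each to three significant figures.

t_c ≈ 1.78 d; minimum DO ≈ 7.02 mg/L

Mixed DO = (19.0×8.00 + 0.753×3.47)/(19.0+0.753) = 154.6/19.75 = 7.827 mg/L.
Mixed L₀ = (19.0×4.77 + 0.753×145)/(19.75) = 199.8/19.75 = 10.12 mg/L.
Initial deficit D₀ = C_s − DO₀ = 8.30 − 7.827 = 0.4727 mg/L.
t_c = (1/0.8430) ln[(1.02/0.177)(1 − 0.4727×0.8430/(0.177×10.12))] = 1.186 × ln(4.480) = 1.779 d.
D_c = (0.177/1.02) × 10.12 × e^(−0.177×1.779) = 0.1735 × 10.12 × 0.7299 = 1.281 mg/L.
Minimum DO = 8.30 − 1.281 = 7.019 mg/L.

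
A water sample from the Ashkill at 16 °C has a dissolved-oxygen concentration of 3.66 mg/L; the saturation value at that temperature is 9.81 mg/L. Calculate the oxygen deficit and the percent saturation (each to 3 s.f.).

D ≈ 6.15 mg/L; 37.3 % saturation

D = C_s − C = 9.81 − 3.66 = 6.15 mg/L.
% saturation = 3.66/9.81 × 100 = 37.3 %.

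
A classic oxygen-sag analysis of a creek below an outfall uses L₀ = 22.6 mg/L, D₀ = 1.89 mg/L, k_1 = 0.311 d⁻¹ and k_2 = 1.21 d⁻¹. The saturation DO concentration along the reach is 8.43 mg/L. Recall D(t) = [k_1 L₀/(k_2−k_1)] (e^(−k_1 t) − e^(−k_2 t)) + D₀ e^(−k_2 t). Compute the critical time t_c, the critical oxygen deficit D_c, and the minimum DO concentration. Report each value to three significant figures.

t_c = [1/(k_2−k_1)] ln[(k_2/k_1)(1 − D₀(k_2−k_1)/(k_1 L₀))]
= [1/(1.21−0.311)] ln[(1.21/0.311)(1 − 1.89×0.8990/(0.311×22.6))]
= (1/0.8990) ln[3.891 × 0.7583] = 1.112 × ln(2.950) = 1.112 × 1.082 = 1.203 d.
L(t_c) = L₀ e^(−k_1 t_c) = 22.6 × 0.6878 = 15.54 mg/L, and at the critical point k_2 D_c = k_1 L, so D_c = (0.311/1.21) × 15.54 = 3.995 mg/L.
Minimum DO = C_s − D_c = 8.43 − 3.995 = 4.435 mg/L.

t_c ≈ 1.20 d; D_c ≈ 4.00 mg/L; min DO ≈ 4.43 mg/L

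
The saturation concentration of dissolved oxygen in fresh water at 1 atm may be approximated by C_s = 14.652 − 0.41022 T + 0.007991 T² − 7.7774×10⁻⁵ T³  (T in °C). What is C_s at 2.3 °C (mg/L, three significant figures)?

C_s = 14.652 − 0.41022×2.3 + 0.007991×2.3² − 7.7774×10⁻⁵×2.3³ = 13.75 mg/L.

C_s ≈ 13.7 mg/L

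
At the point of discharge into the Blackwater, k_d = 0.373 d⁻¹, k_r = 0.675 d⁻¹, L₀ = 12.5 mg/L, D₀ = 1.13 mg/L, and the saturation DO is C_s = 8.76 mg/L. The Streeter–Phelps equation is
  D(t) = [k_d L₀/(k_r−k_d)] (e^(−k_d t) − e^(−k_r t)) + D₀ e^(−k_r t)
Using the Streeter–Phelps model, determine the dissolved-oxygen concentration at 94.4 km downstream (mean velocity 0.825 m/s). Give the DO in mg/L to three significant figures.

Travel time t = x/v = 94.4 km / (0.825 m/s) = 94400 m / 0.825 m/s = 114400 s = 1.324 d.
k_d L₀/(k_r−k_d) = 0.373×12.5/(0.675−0.373) = 4.662/0.3020 = 15.44 mg/L.
e^(−k_d t) = e^(−0.373×1.324) = 0.6102; e^(−k_r t) = e^(−0.675×1.324) = 0.4090.
D = 15.44 × (0.6102 − 0.4090) + 1.13 × 0.4090 = 3.105 + 0.4622 = 3.568 mg/L.
DO = C_s − D = 8.76 − 3.568 = 5.192 mg/L.

DO ≈ 5.19 mg/L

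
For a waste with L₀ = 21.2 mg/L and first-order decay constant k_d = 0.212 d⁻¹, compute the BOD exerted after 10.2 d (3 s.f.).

y ≈ 18.8 mg/L

y_t = L₀(1 − e^(−k_d t)) = 21.2 × (1 − e^(−0.212×10.2))
= 21.2 × (1 − 0.1150) = 21.2 × 0.8850 = 18.76 mg/L.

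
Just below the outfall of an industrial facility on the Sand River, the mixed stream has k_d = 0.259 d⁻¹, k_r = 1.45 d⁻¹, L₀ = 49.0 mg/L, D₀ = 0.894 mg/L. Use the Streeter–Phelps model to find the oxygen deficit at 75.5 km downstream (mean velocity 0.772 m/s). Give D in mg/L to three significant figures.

D ≈ 6.06 mg/L

Travel time t = x/v = 75.5 km / (0.772 m/s) = 75500 m / 0.772 m/s = 97800 s = 1.132 d.
k_d L₀/(k_r−k_d) = 0.259×49.0/(1.45−0.259) = 12.69/1.191 = 10.66 mg/L.
e^(−k_d t) = e^(−0.259×1.132) = 0.7459; e^(−k_r t) = e^(−1.45×1.132) = 0.1937.
D = 10.66 × (0.7459 − 0.1937) + 0.894 × 0.1937 = 5.884 + 0.1732 = 6.057 mg/L.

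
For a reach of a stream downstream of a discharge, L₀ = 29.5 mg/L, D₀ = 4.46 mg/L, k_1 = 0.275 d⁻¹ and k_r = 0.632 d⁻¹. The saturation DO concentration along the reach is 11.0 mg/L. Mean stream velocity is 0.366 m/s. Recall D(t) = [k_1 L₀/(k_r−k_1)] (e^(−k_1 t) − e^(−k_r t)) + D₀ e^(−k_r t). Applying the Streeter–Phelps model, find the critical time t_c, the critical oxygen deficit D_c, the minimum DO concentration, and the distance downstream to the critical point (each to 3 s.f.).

t_c ≈ 1.72 d; D_c ≈ 8.00 mg/L; min DO ≈ 3.00 mg/L; x_c ≈ 54.4 km

t_c = [1/(k_r−k_1)] ln[(k_r/k_1)(1 − D₀(k_r−k_1)/(k_1 L₀))]
= [1/(0.632−0.275)] ln[(0.632/0.275)(1 − 4.46×0.3570/(0.275×29.5))]
= (1/0.3570) ln[2.298 × 0.8037] = 2.801 × ln(1.847) = 2.801 × 0.6136 = 1.719 d.
L(t_c) = L₀ e^(−k_1 t_c) = 29.5 × 0.6233 = 18.39 mg/L, and at the critical point k_r D_c = k_1 L, so D_c = (0.275/0.632) × 18.39 = 8.001 mg/L.
Minimum DO = C_s − D_c = 11.0 − 8.001 = 2.999 mg/L.
x_c = v t_c = 0.366 m/s × 1.719 d × 86400 s/d = 54350 m ≈ 54.4 km.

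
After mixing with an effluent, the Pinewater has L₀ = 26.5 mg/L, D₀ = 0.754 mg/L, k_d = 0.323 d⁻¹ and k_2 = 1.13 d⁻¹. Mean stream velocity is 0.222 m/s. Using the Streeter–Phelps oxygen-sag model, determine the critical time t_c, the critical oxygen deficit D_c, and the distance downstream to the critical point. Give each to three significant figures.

t_c ≈ 1.46 d; D_c ≈ 4.73 mg/L; x_c ≈ 28.0 km

t_c = [1/(k_2−k_d)] ln[(k_2/k_d)(1 − D₀(k_2−k_d)/(k_d L₀))]
= [1/(1.13−0.323)] ln[(1.13/0.323)(1 − 0.754×0.8070/(0.323×26.5))]
= (1/0.8070) ln[3.498 × 0.9289] = 1.239 × ln(3.250) = 1.239 × 1.179 = 1.460 d.
D_c = (k_d/k_2) L₀ e^(−k_d t_c) = (0.323/1.13) × 26.5 × e^(−0.323×1.460) = 0.2858 × 26.5 × 0.6239 = 4.726 mg/L.
x_c = v t_c = 0.222 m/s × 1.460 d × 86400 s/d = 28010 m ≈ 28.0 km.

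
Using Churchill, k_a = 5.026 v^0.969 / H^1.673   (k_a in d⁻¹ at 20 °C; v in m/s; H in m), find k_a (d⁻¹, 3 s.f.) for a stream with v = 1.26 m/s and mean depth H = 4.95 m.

k_a = 5.026 × 1.26^0.969 / 4.95^1.673 = 5.026 × 1.251 / 14.52 = 0.4329 d⁻¹.

k_a ≈ 0.433 d⁻¹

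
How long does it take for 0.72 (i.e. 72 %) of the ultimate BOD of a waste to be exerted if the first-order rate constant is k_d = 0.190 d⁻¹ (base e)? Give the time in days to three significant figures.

t ≈ 6.70 d

y/L₀ = 1 − e^(−k_d t) = 0.72 ⇒ e^(−k_d t) = 0.280
t = −ln(0.280) / 0.190 = 1.273 / 0.190 = 6.700 d.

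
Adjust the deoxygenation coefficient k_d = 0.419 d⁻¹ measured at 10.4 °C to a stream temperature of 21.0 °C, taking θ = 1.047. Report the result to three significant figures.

k_d ≈ 0.682 d⁻¹

k_d(T₂) = k_d(T₁) · θ^(T₂−T₁) = 0.419 × 1.047^(21.0−10.4)
= 0.419 × 1.047^10.6 = 0.419 × 1.627 = 0.6818 d⁻¹.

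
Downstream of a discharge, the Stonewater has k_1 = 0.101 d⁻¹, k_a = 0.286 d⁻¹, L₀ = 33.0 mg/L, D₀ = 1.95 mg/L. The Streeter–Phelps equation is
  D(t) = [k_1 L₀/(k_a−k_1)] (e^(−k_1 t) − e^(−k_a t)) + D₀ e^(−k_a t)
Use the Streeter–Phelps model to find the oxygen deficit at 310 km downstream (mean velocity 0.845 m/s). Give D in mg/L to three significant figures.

D ≈ 6.96 mg/L

Travel time t = x/v = 310 km / (0.845 m/s) = 310000 m / 0.845 m/s = 366900 s = 4.246 d.
k_1 L₀/(k_a−k_1) = 0.101×33.0/(0.286−0.101) = 3.333/0.1850 = 18.02 mg/L.
e^(−k_1 t) = e^(−0.101×4.246) = 0.6513; e^(−k_a t) = e^(−0.286×4.246) = 0.2969.
D = 18.02 × (0.6513 − 0.2969) + 1.95 × 0.2969 = 6.384 + 0.5789 = 6.963 mg/L.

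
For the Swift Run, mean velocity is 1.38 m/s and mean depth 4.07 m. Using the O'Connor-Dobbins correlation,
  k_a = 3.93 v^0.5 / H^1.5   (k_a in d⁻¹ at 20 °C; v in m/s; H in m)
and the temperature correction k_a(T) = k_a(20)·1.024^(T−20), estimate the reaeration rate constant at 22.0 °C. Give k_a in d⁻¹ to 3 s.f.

k_a(20) = 3.93 × 1.38^0.5 / 4.07^1.5 = 3.93 × 1.175 / 8.211 = 0.5623 d⁻¹.
k_a(22.0) = 0.5623 × 1.024^(22.0−20) = 0.5623 × 1.049 = 0.5896 d⁻¹.

k_a ≈ 0.590 d⁻¹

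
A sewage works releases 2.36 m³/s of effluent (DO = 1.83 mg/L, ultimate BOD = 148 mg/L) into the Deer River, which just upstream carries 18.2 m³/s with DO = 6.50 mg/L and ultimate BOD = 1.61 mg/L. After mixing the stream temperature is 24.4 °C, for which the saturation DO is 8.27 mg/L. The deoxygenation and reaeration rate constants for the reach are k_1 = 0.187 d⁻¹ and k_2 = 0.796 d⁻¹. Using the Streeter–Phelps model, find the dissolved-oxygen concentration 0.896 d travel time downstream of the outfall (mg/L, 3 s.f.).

Mixed DO = (18.2×6.50 + 2.36×1.83)/(18.2+2.36) = 122.6/20.56 = 5.964 mg/L.
Mixed L₀ = (18.2×1.61 + 2.36×148)/(20.56) = 378.6/20.56 = 18.41 mg/L.
Initial deficit D₀ = C_s − DO₀ = 8.27 − 5.964 = 2.306 mg/L.
D(0.896) = [0.187×18.41/(0.796−0.187)](e^(−0.187×0.896) − e^(−0.796×0.896)) + 2.306 e^(−0.796×0.896)
= 5.654 × (0.8457 − 0.4901) + 2.306 × 0.4901 = 3.141 mg/L.
DO = 8.27 − 3.141 = 5.129 mg/L.

DO ≈ 5.13 mg/L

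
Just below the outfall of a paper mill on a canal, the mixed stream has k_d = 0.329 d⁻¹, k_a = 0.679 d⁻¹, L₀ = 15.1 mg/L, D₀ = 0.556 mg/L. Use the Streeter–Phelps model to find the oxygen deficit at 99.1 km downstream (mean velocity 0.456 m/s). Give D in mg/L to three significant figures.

D ≈ 3.73 mg/L

Travel time t = x/v = 99.1 km / (0.456 m/s) = 99100 m / 0.456 m/s = 217300 s = 2.515 d.
k_d L₀/(k_a−k_d) = 0.329×15.1/(0.679−0.329) = 4.968/0.3500 = 14.19 mg/L.
e^(−k_d t) = e^(−0.329×2.515) = 0.4371; e^(−k_a t) = e^(−0.679×2.515) = 0.1812.
D = 14.19 × (0.4371 − 0.1812) + 0.556 × 0.1812 = 3.632 + 0.1008 = 3.733 mg/L.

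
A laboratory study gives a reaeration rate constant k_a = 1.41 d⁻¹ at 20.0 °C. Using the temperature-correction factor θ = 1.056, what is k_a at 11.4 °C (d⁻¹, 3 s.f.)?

k_a(T₂) = k_a(T₁) · θ^(T₂−T₁) = 1.41 × 1.056^(11.4−20.0)
= 1.41 × 1.056^-8.60 = 1.41 × 0.6259 = 0.8825 d⁻¹.

k_a ≈ 0.882 d⁻¹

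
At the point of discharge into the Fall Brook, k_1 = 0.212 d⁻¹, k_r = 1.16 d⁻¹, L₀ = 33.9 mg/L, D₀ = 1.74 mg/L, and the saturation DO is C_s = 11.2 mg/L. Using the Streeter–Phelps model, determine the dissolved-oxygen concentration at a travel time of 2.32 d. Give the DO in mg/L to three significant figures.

k_1 L₀/(k_r−k_1) = 0.212×33.9/(1.16−0.212) = 7.187/0.9480 = 7.581 mg/L.
e^(−k_1 t) = e^(−0.212×2.320) = 0.6115; e^(−k_r t) = e^(−1.16×2.320) = 0.06780.
D = 7.581 × (0.6115 − 0.06780) + 1.74 × 0.06780 = 4.122 + 0.1180 = 4.240 mg/L.
DO = C_s − D = 11.2 − 4.240 = 6.960 mg/L.

DO ≈ 6.96 mg/L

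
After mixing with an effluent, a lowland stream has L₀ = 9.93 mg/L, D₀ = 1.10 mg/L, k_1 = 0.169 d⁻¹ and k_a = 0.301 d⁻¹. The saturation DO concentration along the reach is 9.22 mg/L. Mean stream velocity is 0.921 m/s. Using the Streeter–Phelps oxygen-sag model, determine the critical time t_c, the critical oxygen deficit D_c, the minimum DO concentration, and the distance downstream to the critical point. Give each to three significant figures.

With k_a/k_1 = 1.781 and 1 − D₀(k_a−k_1)/(k_1 L₀) = 0.9135,
t_c = ln(1.781 × 0.9135) / (0.301 − 0.169) = ln(1.627) / 0.1320 = 0.4867/0.1320 = 3.687 d.
D_c = (k_1/k_a) L₀ e^(−k_1 t_c) = (0.169/0.301) × 9.93 × e^(−0.169×3.687) = 0.5615 × 9.93 × 0.5363 = 2.990 mg/L.
Minimum DO = C_s − D_c = 9.22 − 2.990 = 6.230 mg/L.
x_c = v t_c = 0.921 m/s × 3.687 d × 86400 s/d = 293400 m ≈ 293 km.

t_c ≈ 3.69 d; D_c ≈ 2.99 mg/L; min DO ≈ 6.23 mg/L; x_c ≈ 293 km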